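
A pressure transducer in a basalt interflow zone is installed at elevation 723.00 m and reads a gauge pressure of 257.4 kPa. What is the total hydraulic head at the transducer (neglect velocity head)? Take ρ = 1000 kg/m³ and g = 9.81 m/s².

h ≈ 749.24 m

ψ = P/(ρg) = 257.4×1000 / (1000 × 9.81) = 26.24 m.
h = z + ψ = 723.00 + 26.24 = 749.24 m.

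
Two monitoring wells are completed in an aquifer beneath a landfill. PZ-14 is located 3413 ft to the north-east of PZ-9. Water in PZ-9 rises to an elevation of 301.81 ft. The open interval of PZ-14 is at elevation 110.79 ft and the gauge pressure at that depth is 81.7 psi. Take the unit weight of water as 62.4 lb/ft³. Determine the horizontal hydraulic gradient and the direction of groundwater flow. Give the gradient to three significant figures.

i ≈ 0.000727; groundwater flows toward the north-east

Total head at PZ-9: h = 301.81 ft (water level in the piezometer is the total head).
Pressure head at PZ-14: ψ = 144·P/γ = 144 × 81.7 / 62.4 = 188.54 ft.
Total head at PZ-14: h = z + ψ = 110.79 + 188.54 = 299.33 ft.
Head difference: h(PZ-9) − h(PZ-14) = 301.81 − 299.33 = 2.48 ft.
Hydraulic gradient: i = |Δh| / L = 2.48 / 3413 = 0.000727.
Flow is from higher to lower head: from PZ-9 toward PZ-14, i.e. toward the north-east.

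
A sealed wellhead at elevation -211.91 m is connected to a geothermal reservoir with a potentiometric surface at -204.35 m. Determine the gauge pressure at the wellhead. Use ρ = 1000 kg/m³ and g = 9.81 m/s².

P ≈ 74.2 kPa

Head above the cap: Δh = -204.35 − (-211.91) = 7.56 m.
P = ρgΔh = 1000 × 9.81 × 7.56 = 74164 Pa ≈ 74.2 kPa.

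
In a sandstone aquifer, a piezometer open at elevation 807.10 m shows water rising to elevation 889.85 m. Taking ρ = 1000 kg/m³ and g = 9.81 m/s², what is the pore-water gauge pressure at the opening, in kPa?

P ≈ 812 kPa

Pressure head ψ = h − z = 889.85 − 807.10 = 82.75 m.
P = ρgψ = 1000 × 9.81 × 82.75 = 811778 Pa ≈ 812 kPa.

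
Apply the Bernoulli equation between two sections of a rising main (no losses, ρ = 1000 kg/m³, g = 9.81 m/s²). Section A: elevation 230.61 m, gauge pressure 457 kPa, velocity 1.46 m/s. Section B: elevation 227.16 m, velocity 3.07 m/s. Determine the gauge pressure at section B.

Pressure head at A: ψ₁ = P₁/(ρg) = 457×1000 / (1000 × 9.81) = 46.59 m.
Velocity heads: v₁²/2g = 1.46²/19.62 = 0.109 m; v₂²/2g = 3.07²/19.62 = 0.480 m.
Total head H = z₁ + ψ₁ + v₁²/2g = 230.61 + 46.59 + 0.109 = 277.31 m.
ψ₂ = H − z₂ − v₂²/2g = 277.31 − 227.16 − 0.480 = 49.67 m.
P₂ = ρgψ₂ = 1000 × 9.81 × 49.67 ≈ 487 kPa.

P₂ ≈ 487 kPa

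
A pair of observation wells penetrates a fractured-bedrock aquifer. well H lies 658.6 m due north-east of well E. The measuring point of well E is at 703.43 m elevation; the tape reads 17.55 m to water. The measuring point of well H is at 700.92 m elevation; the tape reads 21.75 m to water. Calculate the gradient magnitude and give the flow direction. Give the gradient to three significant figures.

Total head at well E: h = 703.43 − 17.55 = 685.88 m.
Total head at well H: h = 700.92 − 21.75 = 679.17 m.
Head difference: h(well E) − h(well H) = 685.88 − 679.17 = 6.71 m.
Hydraulic gradient: i = |Δh| / L = 6.71 / 658.6 = 0.0102.
Flow is from higher to lower head: from well E toward well H, i.e. toward the north-east.

i ≈ 0.0102; groundwater flows toward the north-east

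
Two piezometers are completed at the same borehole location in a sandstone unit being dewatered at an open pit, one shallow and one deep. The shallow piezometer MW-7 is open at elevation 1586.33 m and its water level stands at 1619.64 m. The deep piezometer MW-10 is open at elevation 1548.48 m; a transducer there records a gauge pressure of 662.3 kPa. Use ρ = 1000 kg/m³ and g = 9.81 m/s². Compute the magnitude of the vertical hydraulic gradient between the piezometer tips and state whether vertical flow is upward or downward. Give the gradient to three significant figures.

Total head at MW-7: h = 1619.64 m (water level in the standpipe).
Pressure head at MW-10: ψ = P/(ρg) = 662.3×1000 / (1000 × 9.81) = 67.51 m.
Total head at MW-10: h = z + ψ = 1548.48 + 67.51 = 1615.99 m.
Δh = h(MW-7) − h(MW-10) = 1619.64 − 1615.99 = 3.65 m.
Vertical separation Δz = 1586.33 − 1548.48 = 37.85 m.
|i_v| = |Δh| / Δz = 3.65 / 37.85 = 0.0964.
Head is higher in the shallow piezometer, so vertical flow is downward (recharge condition).

|i_v| ≈ 0.0964; vertical flow is downward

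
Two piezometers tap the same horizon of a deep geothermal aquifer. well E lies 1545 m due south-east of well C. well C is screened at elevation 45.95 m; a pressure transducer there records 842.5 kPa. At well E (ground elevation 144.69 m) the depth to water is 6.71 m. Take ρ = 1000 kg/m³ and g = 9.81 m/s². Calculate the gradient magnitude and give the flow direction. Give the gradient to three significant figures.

Pressure head at well C: ψ = P/(ρg) = 842.5×1000 / (1000 × 9.81) = 85.88 m.
Total head at well C: h = z + ψ = 45.95 + 85.88 = 131.83 m.
Total head at well E: h = 144.69 − 6.71 = 137.98 m.
Head difference: h(well C) − h(well E) = 131.83 − 137.98 = -6.15 m.
Hydraulic gradient: i = |Δh| / L = 6.15 / 1545 = 0.00398.
Flow is from higher to lower head: from well E toward well C, i.e. toward the north-west.

i ≈ 0.00398; groundwater flows toward the north-west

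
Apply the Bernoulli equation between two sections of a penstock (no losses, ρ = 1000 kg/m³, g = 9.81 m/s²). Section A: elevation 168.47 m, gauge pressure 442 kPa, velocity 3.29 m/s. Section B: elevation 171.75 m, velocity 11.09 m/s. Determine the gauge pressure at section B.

Pressure head at A: ψ₁ = P₁/(ρg) = 442×1000 / (1000 × 9.81) = 45.06 m.
Velocity heads: v₁²/2g = 3.29²/19.62 = 0.552 m; v₂²/2g = 11.09²/19.62 = 6.269 m.
Total head H = z₁ + ψ₁ + v₁²/2g = 168.47 + 45.06 + 0.552 = 214.08 m.
ψ₂ = H − z₂ − v₂²/2g = 214.08 − 171.75 − 6.269 = 36.06 m.
P₂ = ρgψ₂ = 1000 × 9.81 × 36.06 ≈ 354 kPa.

P₂ ≈ 354 kPa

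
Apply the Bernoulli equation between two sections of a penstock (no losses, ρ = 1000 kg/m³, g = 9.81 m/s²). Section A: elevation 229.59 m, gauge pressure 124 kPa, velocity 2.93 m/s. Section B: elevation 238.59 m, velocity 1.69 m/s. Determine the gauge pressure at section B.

Pressure head at A: ψ₁ = P₁/(ρg) = 124×1000 / (1000 × 9.81) = 12.64 m.
Velocity heads: v₁²/2g = 2.93²/19.62 = 0.438 m; v₂²/2g = 1.69²/19.62 = 0.146 m.
Total head H = z₁ + ψ₁ + v₁²/2g = 229.59 + 12.64 + 0.438 = 242.67 m.
ψ₂ = H − z₂ − v₂²/2g = 242.67 − 238.59 − 0.146 = 3.93 m.
P₂ = ρgψ₂ = 1000 × 9.81 × 3.93 ≈ 38.6 kPa.

P₂ ≈ 38.6 kPa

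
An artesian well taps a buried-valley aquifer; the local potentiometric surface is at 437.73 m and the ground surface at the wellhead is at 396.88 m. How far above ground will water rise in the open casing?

Water rises to the potentiometric surface, so the rise above ground = 437.73 − 396.88 = 40.85 m.

≈ 40.85 m above ground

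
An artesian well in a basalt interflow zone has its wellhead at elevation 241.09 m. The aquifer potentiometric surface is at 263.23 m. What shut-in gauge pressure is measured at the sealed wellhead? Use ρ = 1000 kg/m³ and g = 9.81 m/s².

Head above the cap: Δh = 263.23 − 241.09 = 22.14 m.
P = ρgΔh = 1000 × 9.81 × 22.14 = 217193 Pa ≈ 217 kPa.

P ≈ 217 kPa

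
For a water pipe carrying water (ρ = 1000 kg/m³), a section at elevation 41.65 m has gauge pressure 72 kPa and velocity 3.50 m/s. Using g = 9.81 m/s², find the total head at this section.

h ≈ 49.61 m

Pressure head ψ = P/(ρg) = 72×1000 / (1000 × 9.81) = 7.34 m.
Velocity head = v²/(2g) = 3.50² / (2 × 9.81) = 0.624 m.
h = z + ψ + v²/(2g) = 41.65 + 7.34 + 0.624 = 49.61 m.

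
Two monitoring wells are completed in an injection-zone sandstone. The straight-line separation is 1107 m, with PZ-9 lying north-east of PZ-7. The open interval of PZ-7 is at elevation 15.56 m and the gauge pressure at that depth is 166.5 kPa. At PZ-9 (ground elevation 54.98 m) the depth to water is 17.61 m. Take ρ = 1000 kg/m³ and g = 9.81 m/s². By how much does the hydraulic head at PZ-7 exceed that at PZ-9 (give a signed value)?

Δh ≈ -4.84 m

Pressure head at PZ-7: ψ = P/(ρg) = 166.5×1000 / (1000 × 9.81) = 16.97 m.
Total head at PZ-7: h = z + ψ = 15.56 + 16.97 = 32.53 m.
Total head at PZ-9: h = 54.98 − 17.61 = 37.37 m.
Head difference: h(PZ-7) − h(PZ-9) = 32.53 − 37.37 = -4.84 m.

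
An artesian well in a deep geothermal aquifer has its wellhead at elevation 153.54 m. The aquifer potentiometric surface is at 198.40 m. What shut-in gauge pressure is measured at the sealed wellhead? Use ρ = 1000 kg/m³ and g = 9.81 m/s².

P ≈ 440 kPa

Head above the cap: Δh = 198.40 − 153.54 = 44.86 m.
P = ρgΔh = 1000 × 9.81 × 44.86 = 440077 Pa ≈ 440 kPa.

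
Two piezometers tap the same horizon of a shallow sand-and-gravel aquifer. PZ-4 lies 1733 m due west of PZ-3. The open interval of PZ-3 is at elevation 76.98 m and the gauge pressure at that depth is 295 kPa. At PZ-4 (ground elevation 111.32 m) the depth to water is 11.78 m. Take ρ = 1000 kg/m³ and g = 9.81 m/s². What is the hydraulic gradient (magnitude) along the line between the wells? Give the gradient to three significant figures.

i ≈ 0.00433

Pressure head at PZ-3: ψ = P/(ρg) = 295×1000 / (1000 × 9.81) = 30.07 m.
Total head at PZ-3: h = z + ψ = 76.98 + 30.07 = 107.05 m.
Total head at PZ-4: h = 111.32 − 11.78 = 99.54 m.
Head difference: h(PZ-3) − h(PZ-4) = 107.05 − 99.54 = 7.51 m.
Hydraulic gradient: i = |Δh| / L = 7.51 / 1733 = 0.00433.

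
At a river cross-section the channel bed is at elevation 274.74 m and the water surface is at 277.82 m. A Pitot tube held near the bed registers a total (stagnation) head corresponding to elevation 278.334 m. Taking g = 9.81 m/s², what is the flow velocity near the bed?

Near the bed, under hydrostatic conditions, the piezometric head (z + ψ) equals the free-surface elevation, 277.82 m.
Velocity head = total − piezometric = 278.334 − 277.82 = 0.514 m.
v = √(2g·h_v) = √(2 × 9.81 × 0.514) = 3.18 m/s.

v ≈ 3.18 m/s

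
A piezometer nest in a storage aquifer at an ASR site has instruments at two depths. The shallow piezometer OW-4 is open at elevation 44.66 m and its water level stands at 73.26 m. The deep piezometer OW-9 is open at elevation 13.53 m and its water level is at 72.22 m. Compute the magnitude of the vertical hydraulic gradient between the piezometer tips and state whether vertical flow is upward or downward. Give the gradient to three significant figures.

|i_v| ≈ 0.0334; vertical flow is downward

Total head at OW-4: h = 73.26 m (water level in the standpipe).
Total head at OW-9: h = 72.22 m.
Δh = h(OW-4) − h(OW-9) = 73.26 − 72.22 = 1.04 m.
Vertical separation Δz = 44.66 − 13.53 = 31.13 m.
|i_v| = |Δh| / Δz = 1.04 / 31.13 = 0.0334.
Head is higher in the shallow piezometer, so vertical flow is downward (recharge condition).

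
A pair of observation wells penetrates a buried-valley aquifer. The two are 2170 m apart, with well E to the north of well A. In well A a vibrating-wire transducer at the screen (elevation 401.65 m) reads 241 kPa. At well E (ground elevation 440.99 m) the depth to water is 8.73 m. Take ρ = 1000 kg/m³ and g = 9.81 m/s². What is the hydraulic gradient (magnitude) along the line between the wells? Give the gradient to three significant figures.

Pressure head at well A: ψ = P/(ρg) = 241×1000 / (1000 × 9.81) = 24.57 m.
Total head at well A: h = z + ψ = 401.65 + 24.57 = 426.22 m.
Total head at well E: h = 440.99 − 8.73 = 432.26 m.
Head difference: h(well A) − h(well E) = 426.22 − 432.26 = -6.04 m.
Hydraulic gradient: i = |Δh| / L = 6.04 / 2170 = 0.00278.

i ≈ 0.00278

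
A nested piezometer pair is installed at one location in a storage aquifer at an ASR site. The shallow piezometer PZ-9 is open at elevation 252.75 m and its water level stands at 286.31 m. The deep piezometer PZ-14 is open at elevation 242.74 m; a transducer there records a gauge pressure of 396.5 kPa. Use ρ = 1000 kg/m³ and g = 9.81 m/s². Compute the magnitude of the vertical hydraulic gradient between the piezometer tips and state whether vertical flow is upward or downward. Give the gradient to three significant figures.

|i_v| ≈ 0.315; vertical flow is downward

Total head at PZ-9: h = 286.31 m (water level in the standpipe).
Pressure head at PZ-14: ψ = P/(ρg) = 396.5×1000 / (1000 × 9.81) = 40.42 m.
Total head at PZ-14: h = z + ψ = 242.74 + 40.42 = 283.16 m.
Δh = h(PZ-9) − h(PZ-14) = 286.31 − 283.16 = 3.15 m.
Vertical separation Δz = 252.75 − 242.74 = 10.01 m.
|i_v| = |Δh| / Δz = 3.15 / 10.01 = 0.315.
Head is higher in the shallow piezometer, so vertical flow is downward (recharge condition).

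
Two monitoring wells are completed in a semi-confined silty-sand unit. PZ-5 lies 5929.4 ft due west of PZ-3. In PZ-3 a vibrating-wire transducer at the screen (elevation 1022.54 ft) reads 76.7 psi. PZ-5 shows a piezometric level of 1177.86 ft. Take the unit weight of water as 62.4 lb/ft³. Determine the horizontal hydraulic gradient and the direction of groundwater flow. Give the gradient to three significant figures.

i ≈ 0.00366; groundwater flows toward the west

Pressure head at PZ-3: ψ = 144·P/γ = 144 × 76.7 / 62.4 = 177.00 ft.
Total head at PZ-3: h = z + ψ = 1022.54 + 177.00 = 1199.54 ft.
Total head at PZ-5: h = 1177.86 ft (water level in the piezometer is the total head).
Head difference: h(PZ-3) − h(PZ-5) = 1199.54 − 1177.86 = 21.68 ft.
Hydraulic gradient: i = |Δh| / L = 21.68 / 5929.4 = 0.00366.
Flow is from higher to lower head: from PZ-3 toward PZ-5, i.e. toward the west.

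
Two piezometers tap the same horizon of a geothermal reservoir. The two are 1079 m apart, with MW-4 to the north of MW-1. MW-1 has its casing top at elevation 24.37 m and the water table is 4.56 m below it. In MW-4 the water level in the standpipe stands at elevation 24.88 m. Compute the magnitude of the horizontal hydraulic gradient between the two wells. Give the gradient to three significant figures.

Total head at MW-1: h = 24.37 − 4.56 = 19.81 m.
Total head at MW-4: h = 24.88 m (water level in the piezometer is the total head).
Head difference: h(MW-1) − h(MW-4) = 19.81 − 24.88 = -5.07 m.
Hydraulic gradient: i = |Δh| / L = 5.07 / 1079 = 0.00470.

i ≈ 0.00470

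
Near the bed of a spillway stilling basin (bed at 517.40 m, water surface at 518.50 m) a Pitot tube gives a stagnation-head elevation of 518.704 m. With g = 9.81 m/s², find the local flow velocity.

v ≈ 2.00 m/s

Near the bed, under hydrostatic conditions, the piezometric head (z + ψ) equals the free-surface elevation, 518.50 m.
Velocity head = total − piezometric = 518.704 − 518.50 = 0.204 m.
v = √(2g·h_v) = √(2 × 9.81 × 0.204) = 2.00 m/s.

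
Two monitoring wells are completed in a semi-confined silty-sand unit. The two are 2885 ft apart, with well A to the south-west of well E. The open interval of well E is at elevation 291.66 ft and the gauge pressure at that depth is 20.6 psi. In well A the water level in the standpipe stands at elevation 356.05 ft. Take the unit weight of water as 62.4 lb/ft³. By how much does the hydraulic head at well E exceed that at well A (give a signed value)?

Δh ≈ -16.85 ft

Pressure head at well E: ψ = 144·P/γ = 144 × 20.6 / 62.4 = 47.54 ft.
Total head at well E: h = z + ψ = 291.66 + 47.54 = 339.20 ft.
Total head at well A: h = 356.05 ft (water level in the piezometer is the total head).
Head difference: h(well E) − h(well A) = 339.20 − 356.05 = -16.85 ft.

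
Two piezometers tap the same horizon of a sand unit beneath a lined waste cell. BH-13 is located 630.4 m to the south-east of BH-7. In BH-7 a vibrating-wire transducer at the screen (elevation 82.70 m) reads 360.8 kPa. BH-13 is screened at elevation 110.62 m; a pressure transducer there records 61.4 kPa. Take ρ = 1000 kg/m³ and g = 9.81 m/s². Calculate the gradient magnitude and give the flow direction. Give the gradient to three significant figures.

Pressure head at BH-7: ψ = P/(ρg) = 360.8×1000 / (1000 × 9.81) = 36.78 m.
Total head at BH-7: h = z + ψ = 82.70 + 36.78 = 119.48 m.
Pressure head at BH-13: ψ = P/(ρg) = 61.4×1000 / (1000 × 9.81) = 6.26 m.
Total head at BH-13: h = z + ψ = 110.62 + 6.26 = 116.88 m.
Head difference: h(BH-7) − h(BH-13) = 119.48 − 116.88 = 2.60 m.
Hydraulic gradient: i = |Δh| / L = 2.60 / 630.4 = 0.00412.
Flow is from higher to lower head: from BH-7 toward BH-13, i.e. toward the south-east.

i ≈ 0.00412; groundwater flows toward the south-east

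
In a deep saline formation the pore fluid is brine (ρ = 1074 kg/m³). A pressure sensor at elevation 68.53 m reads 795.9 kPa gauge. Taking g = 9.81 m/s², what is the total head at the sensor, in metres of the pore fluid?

ψ = P/(ρg) = 795.9×1000 / (1074 × 9.81) = 75.54 m.
h = z + ψ = 68.53 + 75.54 = 144.07 m.

h ≈ 144.07 m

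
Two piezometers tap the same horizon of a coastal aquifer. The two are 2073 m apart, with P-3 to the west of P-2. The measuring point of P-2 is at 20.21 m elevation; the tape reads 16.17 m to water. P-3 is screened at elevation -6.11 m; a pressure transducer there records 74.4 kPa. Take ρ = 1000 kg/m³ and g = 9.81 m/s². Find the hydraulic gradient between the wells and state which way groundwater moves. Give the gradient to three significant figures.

i ≈ 0.00124; groundwater flows toward the west

Total head at P-2: h = 20.21 − 16.17 = 4.04 m.
Pressure head at P-3: ψ = P/(ρg) = 74.4×1000 / (1000 × 9.81) = 7.58 m.
Total head at P-3: h = z + ψ = -6.11 + 7.58 = 1.47 m.
Head difference: h(P-2) − h(P-3) = 4.04 − 1.47 = 2.57 m.
Hydraulic gradient: i = |Δh| / L = 2.57 / 2073 = 0.00124.
Flow is from higher to lower head: from P-2 toward P-3, i.e. toward the west.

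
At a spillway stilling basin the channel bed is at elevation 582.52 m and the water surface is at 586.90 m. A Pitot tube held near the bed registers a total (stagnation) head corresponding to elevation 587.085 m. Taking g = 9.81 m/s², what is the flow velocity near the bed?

Near the bed, under hydrostatic conditions, the piezometric head (z + ψ) equals the free-surface elevation, 586.90 m.
Velocity head = total − piezometric = 587.085 − 586.90 = 0.185 m.
v = √(2g·h_v) = √(2 × 9.81 × 0.185) = 1.91 m/s.

v ≈ 1.91 m/s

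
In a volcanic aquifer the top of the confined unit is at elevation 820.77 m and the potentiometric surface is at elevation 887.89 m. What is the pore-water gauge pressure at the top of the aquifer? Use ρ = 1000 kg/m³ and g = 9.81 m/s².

P ≈ 658 kPa

Pressure head at the aquifer top: ψ = h − z = 887.89 − 820.77 = 67.12 m.
P = ρgψ = 1000 × 9.81 × 67.12 = 658447 Pa ≈ 658 kPa.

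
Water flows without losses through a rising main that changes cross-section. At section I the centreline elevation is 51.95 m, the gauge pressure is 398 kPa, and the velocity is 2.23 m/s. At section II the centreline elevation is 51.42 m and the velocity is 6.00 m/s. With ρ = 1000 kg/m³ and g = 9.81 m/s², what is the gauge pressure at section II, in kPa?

Pressure head at I: ψ₁ = P₁/(ρg) = 398×1000 / (1000 × 9.81) = 40.57 m.
Velocity heads: v₁²/2g = 2.23²/19.62 = 0.253 m; v₂²/2g = 6.00²/19.62 = 1.835 m.
Total head H = z₁ + ψ₁ + v₁²/2g = 51.95 + 40.57 + 0.253 = 92.77 m.
ψ₂ = H − z₂ − v₂²/2g = 92.77 − 51.42 − 1.835 = 39.51 m.
P₂ = ρgψ₂ = 1000 × 9.81 × 39.51 ≈ 388 kPa.

P₂ ≈ 388 kPa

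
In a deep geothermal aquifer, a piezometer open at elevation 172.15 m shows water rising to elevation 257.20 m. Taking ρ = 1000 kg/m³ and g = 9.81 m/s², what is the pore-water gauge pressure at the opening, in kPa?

P ≈ 834 kPa

Pressure head ψ = h − z = 257.20 − 172.15 = 85.05 m.
P = ρgψ = 1000 × 9.81 × 85.05 = 834340 Pa ≈ 834 kPa.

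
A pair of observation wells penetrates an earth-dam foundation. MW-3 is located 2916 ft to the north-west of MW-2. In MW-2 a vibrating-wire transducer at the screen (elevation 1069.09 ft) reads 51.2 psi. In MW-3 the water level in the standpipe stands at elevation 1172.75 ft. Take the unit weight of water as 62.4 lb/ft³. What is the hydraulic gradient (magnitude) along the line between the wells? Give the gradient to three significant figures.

i ≈ 0.00497

Pressure head at MW-2: ψ = 144·P/γ = 144 × 51.2 / 62.4 = 118.15 ft.
Total head at MW-2: h = z + ψ = 1069.09 + 118.15 = 1187.24 ft.
Total head at MW-3: h = 1172.75 ft (water level in the piezometer is the total head).
Head difference: h(MW-2) − h(MW-3) = 1187.24 − 1172.75 = 14.49 ft.
Hydraulic gradient: i = |Δh| / L = 14.49 / 2916 = 0.00497.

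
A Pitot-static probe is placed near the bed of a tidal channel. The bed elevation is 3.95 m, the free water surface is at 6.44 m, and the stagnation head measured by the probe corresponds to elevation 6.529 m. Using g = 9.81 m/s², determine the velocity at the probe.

Near the bed, under hydrostatic conditions, the piezometric head (z + ψ) equals the free-surface elevation, 6.44 m.
Velocity head = total − piezometric = 6.529 − 6.44 = 0.089 m.
v = √(2g·h_v) = √(2 × 9.81 × 0.089) = 1.32 m/s.

v ≈ 1.32 m/s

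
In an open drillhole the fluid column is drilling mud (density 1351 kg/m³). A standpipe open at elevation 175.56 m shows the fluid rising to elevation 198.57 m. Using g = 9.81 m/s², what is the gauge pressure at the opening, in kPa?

P ≈ 305 kPa

Pressure head ψ = h − z = 198.57 − 175.56 = 23.01 m.
P = ρgψ = 1351 × 9.81 × 23.01 = 304959 Pa ≈ 305 kPa.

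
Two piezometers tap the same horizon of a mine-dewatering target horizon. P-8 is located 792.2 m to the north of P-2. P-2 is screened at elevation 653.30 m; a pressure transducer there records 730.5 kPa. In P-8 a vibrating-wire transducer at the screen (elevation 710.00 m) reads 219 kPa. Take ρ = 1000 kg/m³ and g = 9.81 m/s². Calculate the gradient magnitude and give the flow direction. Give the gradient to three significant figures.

Pressure head at P-2: ψ = P/(ρg) = 730.5×1000 / (1000 × 9.81) = 74.46 m.
Total head at P-2: h = z + ψ = 653.30 + 74.46 = 727.76 m.
Pressure head at P-8: ψ = P/(ρg) = 219×1000 / (1000 × 9.81) = 22.32 m.
Total head at P-8: h = z + ψ = 710.00 + 22.32 = 732.32 m.
Head difference: h(P-2) − h(P-8) = 727.76 − 732.32 = -4.56 m.
Hydraulic gradient: i = |Δh| / L = 4.56 / 792.2 = 0.00576.
Flow is from higher to lower head: from P-8 toward P-2, i.e. toward the south.

i ≈ 0.00576; groundwater flows toward the south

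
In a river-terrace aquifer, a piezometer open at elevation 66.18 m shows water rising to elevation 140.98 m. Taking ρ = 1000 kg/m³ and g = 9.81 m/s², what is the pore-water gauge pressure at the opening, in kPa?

P ≈ 734 kPa

Pressure head ψ = h − z = 140.98 − 66.18 = 74.80 m.
P = ρgψ = 1000 × 9.81 × 74.80 = 733788 Pa ≈ 734 kPa.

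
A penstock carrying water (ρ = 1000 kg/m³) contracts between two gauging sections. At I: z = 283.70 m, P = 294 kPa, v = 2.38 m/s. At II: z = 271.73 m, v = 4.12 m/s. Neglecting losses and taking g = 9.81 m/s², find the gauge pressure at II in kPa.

Pressure head at I: ψ₁ = P₁/(ρg) = 294×1000 / (1000 × 9.81) = 29.97 m.
Velocity heads: v₁²/2g = 2.38²/19.62 = 0.289 m; v₂²/2g = 4.12²/19.62 = 0.865 m.
Total head H = z₁ + ψ₁ + v₁²/2g = 283.70 + 29.97 + 0.289 = 313.96 m.
ψ₂ = H − z₂ − v₂²/2g = 313.96 − 271.73 − 0.865 = 41.36 m.
P₂ = ρgψ₂ = 1000 × 9.81 × 41.36 ≈ 406 kPa.

P₂ ≈ 406 kPa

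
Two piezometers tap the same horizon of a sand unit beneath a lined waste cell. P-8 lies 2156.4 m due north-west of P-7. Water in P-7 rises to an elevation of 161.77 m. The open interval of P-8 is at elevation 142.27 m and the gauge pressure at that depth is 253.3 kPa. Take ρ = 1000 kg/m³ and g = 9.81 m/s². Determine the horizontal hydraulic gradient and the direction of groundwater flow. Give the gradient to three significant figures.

Total head at P-7: h = 161.77 m (water level in the piezometer is the total head).
Pressure head at P-8: ψ = P/(ρg) = 253.3×1000 / (1000 × 9.81) = 25.82 m.
Total head at P-8: h = z + ψ = 142.27 + 25.82 = 168.09 m.
Head difference: h(P-7) − h(P-8) = 161.77 − 168.09 = -6.32 m.
Hydraulic gradient: i = |Δh| / L = 6.32 / 2156.4 = 0.00293.
Flow is from higher to lower head: from P-8 toward P-7, i.e. toward the south-east.

i ≈ 0.00293; groundwater flows toward the south-east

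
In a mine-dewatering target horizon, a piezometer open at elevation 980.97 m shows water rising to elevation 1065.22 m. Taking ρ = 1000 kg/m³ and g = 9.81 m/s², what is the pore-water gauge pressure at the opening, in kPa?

P ≈ 826 kPa

Pressure head ψ = h − z = 1065.22 − 980.97 = 84.25 m.
P = ρgψ = 1000 × 9.81 × 84.25 = 826492 Pa ≈ 826 kPa.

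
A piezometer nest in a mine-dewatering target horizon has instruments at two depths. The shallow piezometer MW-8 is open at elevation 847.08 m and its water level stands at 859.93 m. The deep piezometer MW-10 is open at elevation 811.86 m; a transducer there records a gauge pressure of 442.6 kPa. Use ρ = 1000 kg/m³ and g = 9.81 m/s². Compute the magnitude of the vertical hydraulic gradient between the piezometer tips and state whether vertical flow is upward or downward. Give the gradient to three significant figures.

|i_v| ≈ 0.0838; vertical flow is downward

Total head at MW-8: h = 859.93 m (water level in the standpipe).
Pressure head at MW-10: ψ = P/(ρg) = 442.6×1000 / (1000 × 9.81) = 45.12 m.
Total head at MW-10: h = z + ψ = 811.86 + 45.12 = 856.98 m.
Δh = h(MW-8) − h(MW-10) = 859.93 − 856.98 = 2.95 m.
Vertical separation Δz = 847.08 − 811.86 = 35.22 m.
|i_v| = |Δh| / Δz = 2.95 / 35.22 = 0.0838.
Head is higher in the shallow piezometer, so vertical flow is downward (recharge condition).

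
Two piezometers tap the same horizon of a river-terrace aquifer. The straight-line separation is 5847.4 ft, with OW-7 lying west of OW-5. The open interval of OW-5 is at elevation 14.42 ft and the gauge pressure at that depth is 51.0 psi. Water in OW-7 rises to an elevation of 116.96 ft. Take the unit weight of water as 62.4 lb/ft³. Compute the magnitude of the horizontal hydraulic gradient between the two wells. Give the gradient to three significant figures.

Pressure head at OW-5: ψ = 144·P/γ = 144 × 51.0 / 62.4 = 117.69 ft.
Total head at OW-5: h = z + ψ = 14.42 + 117.69 = 132.11 ft.
Total head at OW-7: h = 116.96 ft (water level in the piezometer is the total head).
Head difference: h(OW-5) − h(OW-7) = 132.11 − 116.96 = 15.15 ft.
Hydraulic gradient: i = |Δh| / L = 15.15 / 5847.4 = 0.00259.

i ≈ 0.00259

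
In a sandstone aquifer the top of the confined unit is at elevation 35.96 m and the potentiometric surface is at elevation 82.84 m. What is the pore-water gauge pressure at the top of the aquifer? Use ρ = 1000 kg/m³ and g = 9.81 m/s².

P ≈ 460 kPa

Pressure head at the aquifer top: ψ = h − z = 82.84 − 35.96 = 46.88 m.
P = ρgψ = 1000 × 9.81 × 46.88 = 459893 Pa ≈ 460 kPa.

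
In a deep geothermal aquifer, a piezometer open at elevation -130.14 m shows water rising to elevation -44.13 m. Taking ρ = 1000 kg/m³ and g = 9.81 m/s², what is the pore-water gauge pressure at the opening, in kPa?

P ≈ 844 kPa

Pressure head ψ = h − z = -44.13 − (-130.14) = 86.01 m.
P = ρgψ = 1000 × 9.81 × 86.01 = 843758 Pa ≈ 844 kPa.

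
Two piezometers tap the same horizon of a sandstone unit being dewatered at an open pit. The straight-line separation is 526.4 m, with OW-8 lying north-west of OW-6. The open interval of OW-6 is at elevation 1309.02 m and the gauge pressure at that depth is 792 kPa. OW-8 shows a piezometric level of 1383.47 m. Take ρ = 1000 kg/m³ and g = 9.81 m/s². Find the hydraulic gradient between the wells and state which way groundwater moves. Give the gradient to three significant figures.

i ≈ 0.0119; groundwater flows toward the north-west

Pressure head at OW-6: ψ = P/(ρg) = 792×1000 / (1000 × 9.81) = 80.73 m.
Total head at OW-6: h = z + ψ = 1309.02 + 80.73 = 1389.75 m.
Total head at OW-8: h = 1383.47 m (water level in the piezometer is the total head).
Head difference: h(OW-6) − h(OW-8) = 1389.75 − 1383.47 = 6.28 m.
Hydraulic gradient: i = |Δh| / L = 6.28 / 526.4 = 0.0119.
Flow is from higher to lower head: from OW-6 toward OW-8, i.e. toward the north-west.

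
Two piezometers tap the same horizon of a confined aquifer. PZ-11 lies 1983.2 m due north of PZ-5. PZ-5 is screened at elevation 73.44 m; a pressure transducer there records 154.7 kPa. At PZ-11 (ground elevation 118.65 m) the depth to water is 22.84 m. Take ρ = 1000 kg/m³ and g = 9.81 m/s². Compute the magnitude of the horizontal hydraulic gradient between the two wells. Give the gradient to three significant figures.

i ≈ 0.00333

Pressure head at PZ-5: ψ = P/(ρg) = 154.7×1000 / (1000 × 9.81) = 15.77 m.
Total head at PZ-5: h = z + ψ = 73.44 + 15.77 = 89.21 m.
Total head at PZ-11: h = 118.65 − 22.84 = 95.81 m.
Head difference: h(PZ-5) − h(PZ-11) = 89.21 − 95.81 = -6.60 m.
Hydraulic gradient: i = |Δh| / L = 6.60 / 1983.2 = 0.00333.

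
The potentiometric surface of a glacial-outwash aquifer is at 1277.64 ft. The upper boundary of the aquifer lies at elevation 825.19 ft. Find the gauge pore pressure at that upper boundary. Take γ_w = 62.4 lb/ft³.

P ≈ 196 psi

Pressure head at the aquifer top: ψ = h − z = 1277.64 − 825.19 = 452.45 ft.
P = γψ/144 = 62.4 × 452.45 / 144 = 196 psi.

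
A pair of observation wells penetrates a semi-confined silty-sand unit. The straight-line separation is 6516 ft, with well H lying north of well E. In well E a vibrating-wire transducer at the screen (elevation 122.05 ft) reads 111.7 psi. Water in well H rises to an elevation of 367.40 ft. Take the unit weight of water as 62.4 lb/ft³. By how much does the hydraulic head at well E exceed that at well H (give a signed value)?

Pressure head at well E: ψ = 144·P/γ = 144 × 111.7 / 62.4 = 257.77 ft.
Total head at well E: h = z + ψ = 122.05 + 257.77 = 379.82 ft.
Total head at well H: h = 367.40 ft (water level in the piezometer is the total head).
Head difference: h(well E) − h(well H) = 379.82 − 367.40 = 12.42 ft.

Δh ≈ 12.42 ft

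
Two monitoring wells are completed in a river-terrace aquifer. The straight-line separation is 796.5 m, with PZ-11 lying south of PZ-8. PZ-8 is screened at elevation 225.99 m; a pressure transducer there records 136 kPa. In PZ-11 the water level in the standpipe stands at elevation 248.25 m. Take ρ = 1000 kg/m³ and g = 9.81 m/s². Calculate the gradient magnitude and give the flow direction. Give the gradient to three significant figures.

i ≈ 0.0105; groundwater flows toward the north

Pressure head at PZ-8: ψ = P/(ρg) = 136×1000 / (1000 × 9.81) = 13.86 m.
Total head at PZ-8: h = z + ψ = 225.99 + 13.86 = 239.85 m.
Total head at PZ-11: h = 248.25 m (water level in the piezometer is the total head).
Head difference: h(PZ-8) − h(PZ-11) = 239.85 − 248.25 = -8.40 m.
Hydraulic gradient: i = |Δh| / L = 8.40 / 796.5 = 0.0105.
Flow is from higher to lower head: from PZ-11 toward PZ-8, i.e. toward the north.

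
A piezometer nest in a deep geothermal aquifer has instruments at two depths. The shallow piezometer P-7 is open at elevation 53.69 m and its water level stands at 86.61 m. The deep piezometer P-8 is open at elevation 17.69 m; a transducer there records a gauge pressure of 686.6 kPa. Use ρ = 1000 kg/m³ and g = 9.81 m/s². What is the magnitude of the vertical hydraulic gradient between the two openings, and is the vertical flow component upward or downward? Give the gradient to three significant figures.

Total head at P-7: h = 86.61 m (water level in the standpipe).
Pressure head at P-8: ψ = P/(ρg) = 686.6×1000 / (1000 × 9.81) = 69.99 m.
Total head at P-8: h = z + ψ = 17.69 + 69.99 = 87.68 m.
Δh = h(P-7) − h(P-8) = 86.61 − 87.68 = -1.07 m.
Vertical separation Δz = 53.69 − 17.69 = 36.00 m.
|i_v| = |Δh| / Δz = 1.07 / 36.00 = 0.0297.
Head is higher in the deep piezometer, so vertical flow is upward (discharge condition).

|i_v| ≈ 0.0297; vertical flow is upward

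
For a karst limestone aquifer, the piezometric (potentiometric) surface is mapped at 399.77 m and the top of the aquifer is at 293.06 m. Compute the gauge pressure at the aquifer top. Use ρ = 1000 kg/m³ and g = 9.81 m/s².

P ≈ 1050 kPa

Pressure head at the aquifer top: ψ = h − z = 399.77 − 293.06 = 106.71 m.
P = ρgψ = 1000 × 9.81 × 106.71 = 1046825 Pa ≈ 1050 kPa.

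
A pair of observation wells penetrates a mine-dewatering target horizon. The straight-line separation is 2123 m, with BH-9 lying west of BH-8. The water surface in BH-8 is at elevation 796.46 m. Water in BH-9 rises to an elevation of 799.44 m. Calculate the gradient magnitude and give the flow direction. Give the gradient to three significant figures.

Total head at BH-8: h = 796.46 m (water level in the piezometer is the total head).
Total head at BH-9: h = 799.44 m (water level in the piezometer is the total head).
Head difference: h(BH-8) − h(BH-9) = 796.46 − 799.44 = -2.98 m.
Hydraulic gradient: i = |Δh| / L = 2.98 / 2123 = 0.00140.
Flow is from higher to lower head: from BH-9 toward BH-8, i.e. toward the east.

i ≈ 0.00140; groundwater flows toward the east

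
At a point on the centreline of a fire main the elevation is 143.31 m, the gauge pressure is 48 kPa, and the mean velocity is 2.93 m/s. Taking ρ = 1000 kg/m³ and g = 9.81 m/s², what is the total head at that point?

h ≈ 148.64 m

Pressure head ψ = P/(ρg) = 48×1000 / (1000 × 9.81) = 4.89 m.
Velocity head = v²/(2g) = 2.93² / (2 × 9.81) = 0.438 m.
h = z + ψ + v²/(2g) = 143.31 + 4.89 + 0.438 = 148.64 m.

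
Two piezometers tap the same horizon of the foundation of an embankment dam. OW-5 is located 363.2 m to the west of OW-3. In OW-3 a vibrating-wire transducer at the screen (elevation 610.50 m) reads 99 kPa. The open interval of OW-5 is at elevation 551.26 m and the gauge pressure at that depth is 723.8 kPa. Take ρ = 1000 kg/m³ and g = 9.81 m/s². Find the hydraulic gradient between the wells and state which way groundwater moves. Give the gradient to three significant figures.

Pressure head at OW-3: ψ = P/(ρg) = 99×1000 / (1000 × 9.81) = 10.09 m.
Total head at OW-3: h = z + ψ = 610.50 + 10.09 = 620.59 m.
Pressure head at OW-5: ψ = P/(ρg) = 723.8×1000 / (1000 × 9.81) = 73.78 m.
Total head at OW-5: h = z + ψ = 551.26 + 73.78 = 625.04 m.
Head difference: h(OW-3) − h(OW-5) = 620.59 − 625.04 = -4.45 m.
Hydraulic gradient: i = |Δh| / L = 4.45 / 363.2 = 0.0123.
Flow is from higher to lower head: from OW-5 toward OW-3, i.e. toward the east.

i ≈ 0.0123; groundwater flows toward the east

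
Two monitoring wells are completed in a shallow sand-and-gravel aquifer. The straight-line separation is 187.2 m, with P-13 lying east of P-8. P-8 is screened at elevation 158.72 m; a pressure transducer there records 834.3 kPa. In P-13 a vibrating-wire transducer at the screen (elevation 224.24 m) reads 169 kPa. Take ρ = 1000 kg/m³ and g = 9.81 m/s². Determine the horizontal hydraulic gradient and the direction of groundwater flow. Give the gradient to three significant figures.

Pressure head at P-8: ψ = P/(ρg) = 834.3×1000 / (1000 × 9.81) = 85.05 m.
Total head at P-8: h = z + ψ = 158.72 + 85.05 = 243.77 m.
Pressure head at P-13: ψ = P/(ρg) = 169×1000 / (1000 × 9.81) = 17.23 m.
Total head at P-13: h = z + ψ = 224.24 + 17.23 = 241.47 m.
Head difference: h(P-8) − h(P-13) = 243.77 − 241.47 = 2.30 m.
Hydraulic gradient: i = |Δh| / L = 2.30 / 187.2 = 0.0123.
Flow is from higher to lower head: from P-8 toward P-13, i.e. toward the east.

i ≈ 0.0123; groundwater flows toward the east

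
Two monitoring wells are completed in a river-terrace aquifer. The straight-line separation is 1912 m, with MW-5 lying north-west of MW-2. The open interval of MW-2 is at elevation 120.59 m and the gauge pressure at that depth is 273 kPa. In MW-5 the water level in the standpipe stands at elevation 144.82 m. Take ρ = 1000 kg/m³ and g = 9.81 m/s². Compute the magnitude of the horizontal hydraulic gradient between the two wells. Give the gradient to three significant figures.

i ≈ 0.00188

Pressure head at MW-2: ψ = P/(ρg) = 273×1000 / (1000 × 9.81) = 27.83 m.
Total head at MW-2: h = z + ψ = 120.59 + 27.83 = 148.42 m.
Total head at MW-5: h = 144.82 m (water level in the piezometer is the total head).
Head difference: h(MW-2) − h(MW-5) = 148.42 − 144.82 = 3.60 m.
Hydraulic gradient: i = |Δh| / L = 3.60 / 1912 = 0.00188.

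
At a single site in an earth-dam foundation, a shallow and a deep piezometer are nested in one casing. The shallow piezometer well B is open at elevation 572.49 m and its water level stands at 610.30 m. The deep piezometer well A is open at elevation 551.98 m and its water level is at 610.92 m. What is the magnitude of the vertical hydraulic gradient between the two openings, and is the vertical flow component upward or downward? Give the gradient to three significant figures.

Total head at well B: h = 610.30 m (water level in the standpipe).
Total head at well A: h = 610.92 m.
Δh = h(well B) − h(well A) = 610.30 − 610.92 = -0.62 m.
Vertical separation Δz = 572.49 − 551.98 = 20.51 m.
|i_v| = |Δh| / Δz = 0.62 / 20.51 = 0.0302.
Head is higher in the deep piezometer, so vertical flow is upward (discharge condition).

|i_v| ≈ 0.0302; vertical flow is upward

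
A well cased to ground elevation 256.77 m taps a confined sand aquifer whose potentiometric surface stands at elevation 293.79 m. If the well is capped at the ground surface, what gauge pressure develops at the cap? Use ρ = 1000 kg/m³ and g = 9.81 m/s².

Head above the cap: Δh = 293.79 − 256.77 = 37.02 m.
P = ρgΔh = 1000 × 9.81 × 37.02 = 363166 Pa ≈ 363 kPa.

P ≈ 363 kPa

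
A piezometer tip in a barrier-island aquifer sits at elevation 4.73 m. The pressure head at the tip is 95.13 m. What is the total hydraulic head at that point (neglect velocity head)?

h = z + ψ = 4.73 + 95.13 = 99.86 m.

h ≈ 99.86 m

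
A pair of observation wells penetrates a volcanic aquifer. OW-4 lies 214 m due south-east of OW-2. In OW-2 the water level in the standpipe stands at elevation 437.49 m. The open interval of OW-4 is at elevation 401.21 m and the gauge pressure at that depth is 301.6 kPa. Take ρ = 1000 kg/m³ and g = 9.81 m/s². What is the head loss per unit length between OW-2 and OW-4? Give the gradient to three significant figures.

i ≈ 0.0259 m/m

Total head at OW-2: h = 437.49 m (water level in the piezometer is the total head).
Pressure head at OW-4: ψ = P/(ρg) = 301.6×1000 / (1000 × 9.81) = 30.74 m.
Total head at OW-4: h = z + ψ = 401.21 + 30.74 = 431.95 m.
Head difference: h(OW-2) − h(OW-4) = 437.49 − 431.95 = 5.54 m.
Hydraulic gradient: i = |Δh| / L = 5.54 / 214 = 0.0259.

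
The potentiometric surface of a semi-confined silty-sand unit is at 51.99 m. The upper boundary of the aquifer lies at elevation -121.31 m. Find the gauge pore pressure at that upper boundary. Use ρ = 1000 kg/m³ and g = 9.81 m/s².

Pressure head at the aquifer top: ψ = h − z = 51.99 − (-121.31) = 173.30 m.
P = ρgψ = 1000 × 9.81 × 173.30 = 1700073 Pa ≈ 1700 kPa.

P ≈ 1700 kPa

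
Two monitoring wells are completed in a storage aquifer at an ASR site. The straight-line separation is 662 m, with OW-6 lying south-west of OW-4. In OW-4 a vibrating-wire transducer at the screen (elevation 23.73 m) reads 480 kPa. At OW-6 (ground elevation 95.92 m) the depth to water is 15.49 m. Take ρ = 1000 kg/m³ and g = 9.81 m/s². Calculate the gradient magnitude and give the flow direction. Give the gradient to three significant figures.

Pressure head at OW-4: ψ = P/(ρg) = 480×1000 / (1000 × 9.81) = 48.93 m.
Total head at OW-4: h = z + ψ = 23.73 + 48.93 = 72.66 m.
Total head at OW-6: h = 95.92 − 15.49 = 80.43 m.
Head difference: h(OW-4) − h(OW-6) = 72.66 − 80.43 = -7.77 m.
Hydraulic gradient: i = |Δh| / L = 7.77 / 662 = 0.0117.
Flow is from higher to lower head: from OW-6 toward OW-4, i.e. toward the north-east.

i ≈ 0.0117; groundwater flows toward the north-east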